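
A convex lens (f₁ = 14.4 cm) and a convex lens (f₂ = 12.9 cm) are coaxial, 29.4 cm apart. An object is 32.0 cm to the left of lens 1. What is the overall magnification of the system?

Lens 1: 1/d_i1 = 1/(14.4) − 1/(32.0) = 0.03819, so d_i1 = 26.18 cm; m₁ = −d_i1/d_o1 = -0.8181.
d_o2 = 29.4 − (26.18) = 3.220 cm.
Lens 2: 1/d_i2 = 1/(12.9) − 1/(3.220) = -0.2330, so d_i2 = -4.291 cm; m₂ = −d_i2/d_o2 = +1.333.
m = m₁·m₂ = (-0.8181)(+1.333) = -1.09.

m = -1.09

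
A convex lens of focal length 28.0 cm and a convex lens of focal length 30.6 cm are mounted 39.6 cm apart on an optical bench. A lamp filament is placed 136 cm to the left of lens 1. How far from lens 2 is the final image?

Lens 1: 1/d_i1 = 1/f₁ − 1/d_o1 = 1/(28.0) − 1/(136) = 0.02836, so d_i1 = 35.26 cm.
The intermediate image is 35.26 cm to the right of lens 1, which is 39.6 − (35.26) = 4.340 cm to the left of lens 2, so d_o2 = +4.340 cm.
Lens 2: 1/d_i2 = 1/f₂ − 1/d_o2 = 1/(30.6) − 1/(4.340) = -0.1977, so d_i2 = -5.06 cm.
The final image is virtual, 5.06 cm to the left of lens 2 (overall magnification ≈ -0.30).

5.06 cm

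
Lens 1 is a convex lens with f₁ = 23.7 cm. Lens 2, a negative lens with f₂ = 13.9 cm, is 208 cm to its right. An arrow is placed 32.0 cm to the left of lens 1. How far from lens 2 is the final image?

Lens 1: 1/d_i1 = 1/f₁ − 1/d_o1 = 1/(23.7) − 1/(32.0) = 0.01094, so d_i1 = 91.37 cm.
The intermediate image is 91.37 cm to the right of lens 1, which is 208 − (91.37) = 116.6 cm to the left of lens 2, so d_o2 = +116.6 cm.
Lens 2 is diverging, so f₂ = −13.9 cm.
Lens 2: 1/d_i2 = 1/f₂ − 1/d_o2 = 1/(-13.9) − 1/(116.6) = -0.08052, so d_i2 = -12.4 cm.
The final image is virtual, 12.4 cm to the left of lens 2 (overall magnification ≈ -0.30).

12.4 cm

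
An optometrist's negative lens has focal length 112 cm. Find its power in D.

For a negative lens, f = −112 cm.
f = -112 cm = -1.12 m.
P = 1/f = 1/(-1.12 m) = -0.893 D.

P = -0.893 D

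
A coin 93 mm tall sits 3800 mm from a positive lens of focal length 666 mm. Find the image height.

19.8 mm

1/d_i = 1/f − 1/d_o = 1/(666.0) − 1/(3800) = 0.001238, so d_i = 807.5 mm.
m = −d_i/d_o = -0.2125.
|h_i| = |m|·h_o = 0.2125 × 93 = 19.8 mm. The image is real, inverted and reduced, on the far side of the lens.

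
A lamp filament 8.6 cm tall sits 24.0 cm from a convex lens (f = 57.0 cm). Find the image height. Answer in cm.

1/d_i = 1/f − 1/d_o = 1/(57.00) − 1/(24.0) = -0.02412, so d_i = -41.45 cm.
m = −d_i/d_o = +1.727.
|h_i| = |m|·h_o = 1.727 × 8.6 = 14.9 cm. The image is virtual, upright and enlarged, on the same side as the object.

14.9 cm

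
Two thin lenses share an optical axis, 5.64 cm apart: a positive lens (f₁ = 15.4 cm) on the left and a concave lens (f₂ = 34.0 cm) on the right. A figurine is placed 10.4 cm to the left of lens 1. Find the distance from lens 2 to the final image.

17.9 cm

Lens 1: 1/d_i1 = 1/f₁ − 1/d_o1 = 1/(15.4) − 1/(10.4) = -0.03122, so d_i1 = -32.03 cm.
The intermediate image is 32.03 cm to the left of lens 1 (virtual), which is 5.64 − (-32.03) = 37.67 cm to the left of lens 2, so d_o2 = +37.67 cm.
Lens 2 is diverging, so f₂ = −34.0 cm.
Lens 2: 1/d_i2 = 1/f₂ − 1/d_o2 = 1/(-34.0) − 1/(37.67) = -0.05596, so d_i2 = -17.9 cm.
The final image is virtual, 17.9 cm to the left of lens 2 (overall magnification ≈ 1.5).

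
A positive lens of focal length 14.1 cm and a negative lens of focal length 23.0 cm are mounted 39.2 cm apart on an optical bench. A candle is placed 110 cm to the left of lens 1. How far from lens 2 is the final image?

11.5 cm

Lens 1: 1/d_i1 = 1/f₁ − 1/d_o1 = 1/(14.1) − 1/(110) = 0.06183, so d_i1 = 16.17 cm.
The intermediate image is 16.17 cm to the right of lens 1, which is 39.2 − (16.17) = 23.03 cm to the left of lens 2, so d_o2 = +23.03 cm.
Lens 2 is diverging, so f₂ = −23.0 cm.
Lens 2: 1/d_i2 = 1/f₂ − 1/d_o2 = 1/(-23.0) − 1/(23.03) = -0.08690, so d_i2 = -11.5 cm.
The final image is virtual, 11.5 cm to the left of lens 2 (overall magnification ≈ -0.073).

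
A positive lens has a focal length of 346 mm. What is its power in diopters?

f = 34.6 cm = 0.346 m.
P = 1/f = 1/(0.346 m) = +2.89 D.

P = +2.89 D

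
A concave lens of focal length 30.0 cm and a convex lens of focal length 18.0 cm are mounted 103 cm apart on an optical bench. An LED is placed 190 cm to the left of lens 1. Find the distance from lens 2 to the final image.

20.9 cm

Lens 1 is diverging, so f₁ = −30.0 cm.
Lens 1: 1/d_i1 = 1/f₁ − 1/d_o1 = 1/(-30.0) − 1/(190) = -0.03860, so d_i1 = -25.91 cm.
The intermediate image is 25.91 cm to the left of lens 1 (virtual), which is 103 − (-25.91) = 128.9 cm to the left of lens 2, so d_o2 = +128.9 cm.
Lens 2: 1/d_i2 = 1/f₂ − 1/d_o2 = 1/(18.0) − 1/(128.9) = 0.04780, so d_i2 = 20.9 cm.
The final image is real, 20.9 cm to the right of lens 2 (overall magnification ≈ -0.022).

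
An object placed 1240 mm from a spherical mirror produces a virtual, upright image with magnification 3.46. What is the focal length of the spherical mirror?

f = 1740 mm (concave)

m = −d_i/d_o ⇒ d_i = −m·d_o = −(+3.46)·(1240) = -4290 mm.
1/f = 1/d_o + 1/d_i = 1/(1240) + 1/(-4290) = 0.0005734, so f = 1740 mm.
Since f is positive, the spherical mirror is concave.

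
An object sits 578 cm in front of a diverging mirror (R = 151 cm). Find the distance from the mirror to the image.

f = R/2 = 151/2 = 75.50 cm; for a diverging mirror, f = -75.50 cm.
Mirror equation: 1/d_i = 1/f − 1/d_o = 1/(-75.50) − 1/(578) = -0.01325 − 0.001730 = -0.01498, so d_i = -66.8 cm.
The image is virtual, upright and reduced, behind the mirror.

66.8 cm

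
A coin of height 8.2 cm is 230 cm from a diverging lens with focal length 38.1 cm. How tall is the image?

1.17 cm

For a diverging lens, f = -38.1 cm.
1/d_i = 1/f − 1/d_o = 1/(-38.10) − 1/(230) = -0.03059, so d_i = -32.69 cm.
m = −d_i/d_o = +0.1421.
|h_i| = |m|·h_o = 0.1421 × 8.2 = 1.17 cm. The image is virtual, upright and reduced, on the same side as the object.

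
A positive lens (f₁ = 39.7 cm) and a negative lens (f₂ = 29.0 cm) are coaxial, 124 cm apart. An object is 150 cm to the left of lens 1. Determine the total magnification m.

Lens 1: 1/d_i1 = 1/(39.7) − 1/(150) = 0.01852, so d_i1 = 53.99 cm; m₁ = −d_i1/d_o1 = -0.3599.
d_o2 = 124 − (53.99) = 70.01 cm.
f₂ = −29.0 cm (diverging).
Lens 2: 1/d_i2 = 1/(-29.0) − 1/(70.01) = -0.04877, so d_i2 = -20.51 cm; m₂ = −d_i2/d_o2 = +0.2929.
m = m₁·m₂ = (-0.3599)(+0.2929) = -0.105.

m = -0.105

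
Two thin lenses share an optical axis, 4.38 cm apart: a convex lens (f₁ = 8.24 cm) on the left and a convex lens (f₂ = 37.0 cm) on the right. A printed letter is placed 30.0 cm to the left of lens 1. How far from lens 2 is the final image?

Lens 1: 1/d_i1 = 1/f₁ − 1/d_o1 = 1/(8.24) − 1/(30.0) = 0.08803, so d_i1 = 11.36 cm.
The intermediate image is 11.36 cm to the right of lens 1, which lies 6.980 cm to the right of lens 2 — a virtual object — so d_o2 = −6.980 cm.
Lens 2: 1/d_i2 = 1/f₂ − 1/d_o2 = 1/(37.0) − 1/(-6.980) = 0.1703, so d_i2 = 5.87 cm.
The final image is real, 5.87 cm to the right of lens 2 (overall magnification ≈ -0.32).

5.87 cm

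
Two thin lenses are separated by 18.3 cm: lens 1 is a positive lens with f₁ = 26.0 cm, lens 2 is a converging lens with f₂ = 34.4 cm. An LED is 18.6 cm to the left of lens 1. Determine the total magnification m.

m = -2.45

Lens 1: 1/d_i1 = 1/(26.0) − 1/(18.6) = -0.01530, so d_i1 = -65.35 cm; m₁ = −d_i1/d_o1 = +3.513.
d_o2 = 18.3 − (-65.35) = 83.65 cm.
Lens 2: 1/d_i2 = 1/(34.4) − 1/(83.65) = 0.01712, so d_i2 = 58.43 cm; m₂ = −d_i2/d_o2 = -0.6985.
m = m₁·m₂ = (+3.513)(-0.6985) = -2.45.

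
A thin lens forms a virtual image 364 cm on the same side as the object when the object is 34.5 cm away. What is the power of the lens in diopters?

Virtual image ⇒ d_i = −364 cm.
1/f = 1/d_o + 1/d_i = 1/(34.5) + 1/(-364) = 0.02624 cm⁻¹.
f = 38.11 cm = 0.3811 m, so P = 1/f = +2.62 D.

P = +2.62 D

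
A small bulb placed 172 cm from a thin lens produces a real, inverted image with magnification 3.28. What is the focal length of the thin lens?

m = −d_i/d_o ⇒ d_i = −m·d_o = −(-3.28)·(172) = 564.2 cm.
1/f = 1/d_o + 1/d_i = 1/(172) + 1/(564.2) = 0.007586, so f = 132 cm.
Since f is positive, the thin lens is converging.

f = 132 cm (converging)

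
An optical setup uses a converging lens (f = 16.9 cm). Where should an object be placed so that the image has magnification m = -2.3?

24.2 cm

m = −d_i/d_o ⇒ d_i = −m·d_o.
1/f = 1/d_o + 1/d_i = 1/d_o − 1/(m·d_o) = (1 − 1/m)/d_o, so d_o = f(1 − 1/m) = (16.90)(1 − 1/(-2.3)) = 24.2 cm.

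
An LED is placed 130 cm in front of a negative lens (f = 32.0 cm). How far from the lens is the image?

For a negative lens, f = -32.0 cm.
Thin-lens equation: 1/q = 1/f − 1/p = 1/(-32.00) − 1/(130) = -0.03125 − 0.007692 = -0.03894, so q = -25.7 cm.
The image is virtual, upright and reduced, on the same side as the object.

25.7 cm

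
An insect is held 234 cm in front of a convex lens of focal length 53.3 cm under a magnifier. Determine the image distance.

Thin-lens equation: 1/d_i = 1/f − 1/d_o = 1/(53.30) − 1/(234) = 0.01876 − 0.004274 = 0.01449, so d_i = 69.0 cm.
The image is real, inverted and reduced, on the far side of the lens.

69.0 cm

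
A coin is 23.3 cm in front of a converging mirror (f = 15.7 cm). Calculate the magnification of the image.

m = -2.07

1/d_i = 1/f − 1/d_o = 1/(15.70) − 1/(23.3) = 0.02078, so d_i = 48.13 cm.
m = −d_i/d_o = −(48.13)/(23.3) = -2.07.
The image is real, inverted and enlarged, in front of the mirror.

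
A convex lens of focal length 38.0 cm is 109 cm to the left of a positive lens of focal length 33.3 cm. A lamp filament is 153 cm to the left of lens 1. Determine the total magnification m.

m = +0.438

Lens 1: 1/d_i1 = 1/(38.0) − 1/(153) = 0.01978, so d_i1 = 50.56 cm; m₁ = −d_i1/d_o1 = -0.3305.
d_o2 = 109 − (50.56) = 58.44 cm.
Lens 2: 1/d_i2 = 1/(33.3) − 1/(58.44) = 0.01292, so d_i2 = 77.41 cm; m₂ = −d_i2/d_o2 = -1.325.
m = m₁·m₂ = (-0.3305)(-1.325) = +0.438.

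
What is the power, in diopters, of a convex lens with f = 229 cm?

P = +0.437 D

f = 229 cm = 2.29 m.
P = 1/f = 1/(2.29 m) = +0.437 D.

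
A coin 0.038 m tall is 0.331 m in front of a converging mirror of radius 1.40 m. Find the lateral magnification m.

m = +1.90

f = R/2 = 1.40/2 = 0.7000 m.
1/d_i = 1/f − 1/d_o = 1/(0.7000) − 1/(0.331) = -1.593, so d_i = -0.6279 m.
m = −d_i/d_o = −(-0.6279)/(0.331) = +1.90.
The image is virtual, upright and enlarged, behind the mirror.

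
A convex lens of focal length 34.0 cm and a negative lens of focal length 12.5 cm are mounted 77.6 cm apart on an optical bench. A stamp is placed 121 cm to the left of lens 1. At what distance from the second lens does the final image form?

8.85 cm

Lens 1: 1/d_i1 = 1/f₁ − 1/d_o1 = 1/(34.0) − 1/(121) = 0.02115, so d_i1 = 47.29 cm.
The intermediate image is 47.29 cm to the right of lens 1, which is 77.6 − (47.29) = 30.31 cm to the left of lens 2, so d_o2 = +30.31 cm.
Lens 2 is diverging, so f₂ = −12.5 cm.
Lens 2: 1/d_i2 = 1/f₂ − 1/d_o2 = 1/(-12.5) − 1/(30.31) = -0.1130, so d_i2 = -8.85 cm.
The final image is virtual, 8.85 cm to the left of lens 2 (overall magnification ≈ -0.11).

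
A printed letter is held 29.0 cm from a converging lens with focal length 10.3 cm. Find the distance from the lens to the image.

Thin-lens equation: 1/d_i = 1/f − 1/d_o = 1/(10.30) − 1/(29.0) = 0.09709 − 0.03448 = 0.06260, so d_i = 16.0 cm.
The image is real, inverted and reduced, on the far side of the lens.

16.0 cm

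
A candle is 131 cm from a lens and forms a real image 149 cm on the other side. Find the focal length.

f = 69.7 cm (converging)

Real image ⇒ d_i = +149 cm.
1/f = 1/d_o + 1/d_i = 1/(131) + 1/(149) = 0.01434, so f = 69.7 cm.
Since f is positive, the lens is converging.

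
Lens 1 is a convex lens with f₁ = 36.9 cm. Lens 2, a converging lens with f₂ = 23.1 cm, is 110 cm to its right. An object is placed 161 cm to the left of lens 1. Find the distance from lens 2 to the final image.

36.8 cm

Lens 1: 1/d_i1 = 1/f₁ − 1/d_o1 = 1/(36.9) − 1/(161) = 0.02089, so d_i1 = 47.87 cm.
The intermediate image is 47.87 cm to the right of lens 1, which is 110 − (47.87) = 62.13 cm to the left of lens 2, so d_o2 = +62.13 cm.
Lens 2: 1/d_i2 = 1/f₂ − 1/d_o2 = 1/(23.1) − 1/(62.13) = 0.02719, so d_i2 = 36.8 cm.
The final image is real, 36.8 cm to the right of lens 2 (overall magnification ≈ 0.18).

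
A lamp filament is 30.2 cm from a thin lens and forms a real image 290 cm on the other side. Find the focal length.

f = 27.4 cm (converging)

Real image ⇒ d_i = +290 cm.
1/f = 1/d_o + 1/d_i = 1/(30.2) + 1/(290) = 0.03656, so f = 27.4 cm.
Since f is positive, the thin lens is converging.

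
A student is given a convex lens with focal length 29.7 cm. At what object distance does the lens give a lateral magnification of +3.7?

m = −d_i/d_o ⇒ d_i = −m·d_o.
1/f = 1/d_o + 1/d_i = 1/d_o − 1/(m·d_o) = (1 − 1/m)/d_o, so d_o = f(1 − 1/m) = (29.70)(1 − 1/(+3.7)) = 21.7 cm.

21.7 cm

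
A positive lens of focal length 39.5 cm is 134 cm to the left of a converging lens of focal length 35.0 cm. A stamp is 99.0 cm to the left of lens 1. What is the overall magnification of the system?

m = +0.698

Lens 1: 1/d_i1 = 1/(39.5) − 1/(99.0) = 0.01522, so d_i1 = 65.72 cm; m₁ = −d_i1/d_o1 = -0.6638.
d_o2 = 134 − (65.72) = 68.28 cm.
Lens 2: 1/d_i2 = 1/(35.0) − 1/(68.28) = 0.01393, so d_i2 = 71.81 cm; m₂ = −d_i2/d_o2 = -1.052.
m = m₁·m₂ = (-0.6638)(-1.052) = +0.698.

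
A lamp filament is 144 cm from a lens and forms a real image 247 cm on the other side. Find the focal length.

Real image ⇒ d_i = +247 cm.
1/f = 1/d_o + 1/d_i = 1/(144) + 1/(247) = 0.01099, so f = 91.0 cm.
Since f is positive, the lens is converging.

f = 91.0 cm (converging)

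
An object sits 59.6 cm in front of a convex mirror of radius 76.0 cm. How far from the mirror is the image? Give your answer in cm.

f = R/2 = 76.0/2 = 38.00 cm; for a convex mirror, f = -38.00 cm.
Mirror equation: 1/d_i = 1/f − 1/d_o = 1/(-38.00) − 1/(59.6) = -0.02632 − 0.01678 = -0.04309, so d_i = -23.2 cm.
The image is virtual, upright and reduced, behind the mirror.

23.2 cm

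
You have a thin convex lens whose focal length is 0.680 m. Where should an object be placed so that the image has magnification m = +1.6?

0.255 m

m = −d_i/d_o ⇒ d_i = −m·d_o.
1/f = 1/d_o + 1/d_i = 1/d_o − 1/(m·d_o) = (1 − 1/m)/d_o, so d_o = f(1 − 1/m) = (0.6800)(1 − 1/(+1.6)) = 0.255 m.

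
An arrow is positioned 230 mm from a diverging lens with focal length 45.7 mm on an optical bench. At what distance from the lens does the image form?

38.1 mm

For a diverging lens, f = -45.7 mm.
Thin-lens equation: 1/q = 1/f − 1/p = 1/(-45.70) − 1/(230) = -0.02188 − 0.004348 = -0.02623, so q = -38.1 mm.
The image is virtual, upright and reduced, on the same side as the object.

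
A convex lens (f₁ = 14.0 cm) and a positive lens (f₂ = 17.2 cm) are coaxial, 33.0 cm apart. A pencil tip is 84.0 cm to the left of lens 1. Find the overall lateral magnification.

Lens 1: 1/d_i1 = 1/(14.0) − 1/(84.0) = 0.05952, so d_i1 = 16.80 cm; m₁ = −d_i1/d_o1 = -0.2000.
d_o2 = 33.0 − (16.80) = 16.20 cm.
Lens 2: 1/d_i2 = 1/(17.2) − 1/(16.20) = -0.003589, so d_i2 = -278.6 cm; m₂ = −d_i2/d_o2 = +17.20.
m = m₁·m₂ = (-0.2000)(+17.20) = -3.44.

m = -3.44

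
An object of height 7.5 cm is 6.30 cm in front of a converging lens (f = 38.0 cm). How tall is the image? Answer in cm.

1/d_i = 1/f − 1/d_o = 1/(38.00) − 1/(6.30) = -0.1324, so d_i = -7.552 cm.
m = −d_i/d_o = +1.199.
|h_i| = |m|·h_o = 1.199 × 7.5 = 8.99 cm. The image is virtual, upright and enlarged, on the same side as the object.

8.99 cm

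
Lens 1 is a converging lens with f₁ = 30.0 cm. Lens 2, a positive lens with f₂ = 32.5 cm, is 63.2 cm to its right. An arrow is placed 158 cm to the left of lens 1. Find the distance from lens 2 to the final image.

134 cm

Lens 1: 1/d_i1 = 1/f₁ − 1/d_o1 = 1/(30.0) − 1/(158) = 0.02700, so d_i1 = 37.03 cm.
The intermediate image is 37.03 cm to the right of lens 1, which is 63.2 − (37.03) = 26.17 cm to the left of lens 2, so d_o2 = +26.17 cm.
Lens 2: 1/d_i2 = 1/f₂ − 1/d_o2 = 1/(32.5) − 1/(26.17) = -0.007442, so d_i2 = -134 cm.
The final image is virtual, 134 cm to the left of lens 2 (overall magnification ≈ -1.2).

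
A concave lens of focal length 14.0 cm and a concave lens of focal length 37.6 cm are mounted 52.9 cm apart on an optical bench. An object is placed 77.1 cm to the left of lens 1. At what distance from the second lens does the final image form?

Lens 1 is diverging, so f₁ = −14.0 cm.
Lens 1: 1/d_i1 = 1/f₁ − 1/d_o1 = 1/(-14.0) − 1/(77.1) = -0.08440, so d_i1 = -11.85 cm.
The intermediate image is 11.85 cm to the left of lens 1 (virtual), which is 52.9 − (-11.85) = 64.75 cm to the left of lens 2, so d_o2 = +64.75 cm.
Lens 2 is diverging, so f₂ = −37.6 cm.
Lens 2: 1/d_i2 = 1/f₂ − 1/d_o2 = 1/(-37.6) − 1/(64.75) = -0.04204, so d_i2 = -23.8 cm.
The final image is virtual, 23.8 cm to the left of lens 2 (overall magnification ≈ 0.056).

23.8 cm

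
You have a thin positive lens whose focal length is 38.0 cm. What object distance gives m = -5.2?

45.3 cm

m = −d_i/d_o ⇒ d_i = −m·d_o.
1/f = 1/d_o + 1/d_i = 1/d_o − 1/(m·d_o) = (1 − 1/m)/d_o, so d_o = f(1 − 1/m) = (38.00)(1 − 1/(-5.2)) = 45.3 cm.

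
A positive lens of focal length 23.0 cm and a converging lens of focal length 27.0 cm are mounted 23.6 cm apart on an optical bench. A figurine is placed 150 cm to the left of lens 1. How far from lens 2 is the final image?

3.15 cm

Lens 1: 1/d_i1 = 1/f₁ − 1/d_o1 = 1/(23.0) − 1/(150) = 0.03681, so d_i1 = 27.17 cm.
The intermediate image is 27.17 cm to the right of lens 1, which lies 3.570 cm to the right of lens 2 — a virtual object — so d_o2 = −3.570 cm.
Lens 2: 1/d_i2 = 1/f₂ − 1/d_o2 = 1/(27.0) − 1/(-3.570) = 0.3171, so d_i2 = 3.15 cm.
The final image is real, 3.15 cm to the right of lens 2 (overall magnification ≈ -0.16).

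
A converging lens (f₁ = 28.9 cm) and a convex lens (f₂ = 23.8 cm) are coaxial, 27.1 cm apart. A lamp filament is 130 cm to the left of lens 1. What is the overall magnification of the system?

m = -0.201

Lens 1: 1/d_i1 = 1/(28.9) − 1/(130) = 0.02691, so d_i1 = 37.16 cm; m₁ = −d_i1/d_o1 = -0.2858.
d_o2 = 27.1 − (37.16) = -10.06 cm (virtual object).
Lens 2: 1/d_i2 = 1/(23.8) − 1/(-10.06) = 0.1414, so d_i2 = 7.071 cm; m₂ = −d_i2/d_o2 = +0.7029.
m = m₁·m₂ = (-0.2858)(+0.7029) = -0.201.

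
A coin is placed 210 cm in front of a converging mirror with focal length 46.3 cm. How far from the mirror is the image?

Mirror equation: 1/q = 1/f − 1/p = 1/(46.30) − 1/(210) = 0.02160 − 0.004762 = 0.01684, so q = 59.4 cm.
The image is real, inverted and reduced, in front of the mirror.

59.4 cm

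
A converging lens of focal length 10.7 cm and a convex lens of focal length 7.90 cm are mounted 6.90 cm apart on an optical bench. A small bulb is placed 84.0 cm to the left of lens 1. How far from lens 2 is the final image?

Lens 1: 1/d_i1 = 1/f₁ − 1/d_o1 = 1/(10.7) − 1/(84.0) = 0.08155, so d_i1 = 12.26 cm.
The intermediate image is 12.26 cm to the right of lens 1, which lies 5.360 cm to the right of lens 2 — a virtual object — so d_o2 = −5.360 cm.
Lens 2: 1/d_i2 = 1/f₂ − 1/d_o2 = 1/(7.90) − 1/(-5.360) = 0.3131, so d_i2 = 3.19 cm.
The final image is real, 3.19 cm to the right of lens 2 (overall magnification ≈ -0.087).

3.19 cm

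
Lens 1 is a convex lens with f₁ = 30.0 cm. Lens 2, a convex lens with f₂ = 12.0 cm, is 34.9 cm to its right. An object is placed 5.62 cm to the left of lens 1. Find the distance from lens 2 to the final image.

Lens 1: 1/d_i1 = 1/f₁ − 1/d_o1 = 1/(30.0) − 1/(5.62) = -0.1446, so d_i1 = -6.916 cm.
The intermediate image is 6.916 cm to the left of lens 1 (virtual), which is 34.9 − (-6.916) = 41.82 cm to the left of lens 2, so d_o2 = +41.82 cm.
Lens 2: 1/d_i2 = 1/f₂ − 1/d_o2 = 1/(12.0) − 1/(41.82) = 0.05942, so d_i2 = 16.8 cm.
The final image is real, 16.8 cm to the right of lens 2 (overall magnification ≈ -0.50).

16.8 cm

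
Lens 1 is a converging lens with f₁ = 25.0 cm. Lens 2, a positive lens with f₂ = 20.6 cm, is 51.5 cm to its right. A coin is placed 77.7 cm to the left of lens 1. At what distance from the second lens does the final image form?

Lens 1: 1/d_i1 = 1/f₁ − 1/d_o1 = 1/(25.0) − 1/(77.7) = 0.02713, so d_i1 = 36.86 cm.
The intermediate image is 36.86 cm to the right of lens 1, which is 51.5 − (36.86) = 14.64 cm to the left of lens 2, so d_o2 = +14.64 cm.
Lens 2: 1/d_i2 = 1/f₂ − 1/d_o2 = 1/(20.6) − 1/(14.64) = -0.01976, so d_i2 = -50.6 cm.
The final image is virtual, 50.6 cm to the left of lens 2 (overall magnification ≈ -1.6).

50.6 cm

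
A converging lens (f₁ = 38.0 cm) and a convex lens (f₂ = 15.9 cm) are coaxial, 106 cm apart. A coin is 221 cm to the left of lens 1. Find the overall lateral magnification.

Lens 1: 1/d_i1 = 1/(38.0) − 1/(221) = 0.02179, so d_i1 = 45.89 cm; m₁ = −d_i1/d_o1 = -0.2076.
d_o2 = 106 − (45.89) = 60.11 cm.
Lens 2: 1/d_i2 = 1/(15.9) − 1/(60.11) = 0.04626, so d_i2 = 21.62 cm; m₂ = −d_i2/d_o2 = -0.3596.
m = m₁·m₂ = (-0.2076)(-0.3596) = +0.0747.

m = +0.0747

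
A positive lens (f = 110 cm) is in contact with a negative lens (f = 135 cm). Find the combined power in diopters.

P = +0.168 D

P₁ = 1/f₁ = 1/(1.10 m) = +0.9091 D; P₂ = 1/f₂ = 1/(-1.35 m) = -0.7407 D.
For thin lenses in contact, P = P₁ + P₂ = (+0.9091) + (-0.7407) = +0.168 D.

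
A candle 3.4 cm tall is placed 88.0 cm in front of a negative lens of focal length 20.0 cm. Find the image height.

0.630 cm

For a negative lens, f = -20.0 cm.
1/d_i = 1/f − 1/d_o = 1/(-20.00) − 1/(88.0) = -0.06136, so d_i = -16.30 cm.
m = −d_i/d_o = +0.1852.
|h_i| = |m|·h_o = 0.1852 × 3.4 = 0.630 cm. The image is virtual, upright and reduced, on the same side as the object.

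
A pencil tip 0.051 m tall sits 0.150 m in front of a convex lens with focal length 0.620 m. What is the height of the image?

0.0673 m

1/d_i = 1/f − 1/d_o = 1/(0.6200) − 1/(0.150) = -5.054, so d_i = -0.1979 m.
m = −d_i/d_o = +1.319.
|h_i| = |m|·h_o = 1.319 × 0.051 = 0.0673 m. The image is virtual, upright and enlarged, on the same side as the object.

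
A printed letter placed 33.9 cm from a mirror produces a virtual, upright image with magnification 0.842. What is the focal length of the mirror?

f = -181 cm (convex)

m = −d_i/d_o ⇒ d_i = −m·d_o = −(+0.842)·(33.9) = -28.54 cm.
1/f = 1/d_o + 1/d_i = 1/(33.9) + 1/(-28.54) = -0.005540, so f = -181 cm.
Since f is negative, the mirror is convex.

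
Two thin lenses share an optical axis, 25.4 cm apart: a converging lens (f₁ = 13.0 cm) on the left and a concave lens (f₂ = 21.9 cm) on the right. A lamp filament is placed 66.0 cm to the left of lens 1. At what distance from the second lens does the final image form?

6.48 cm

Lens 1: 1/d_i1 = 1/f₁ − 1/d_o1 = 1/(13.0) − 1/(66.0) = 0.06177, so d_i1 = 16.19 cm.
The intermediate image is 16.19 cm to the right of lens 1, which is 25.4 − (16.19) = 9.210 cm to the left of lens 2, so d_o2 = +9.210 cm.
Lens 2 is diverging, so f₂ = −21.9 cm.
Lens 2: 1/d_i2 = 1/f₂ − 1/d_o2 = 1/(-21.9) − 1/(9.210) = -0.1542, so d_i2 = -6.48 cm.
The final image is virtual, 6.48 cm to the left of lens 2 (overall magnification ≈ -0.17).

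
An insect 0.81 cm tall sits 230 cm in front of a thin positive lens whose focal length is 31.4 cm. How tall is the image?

1/d_i = 1/f − 1/d_o = 1/(31.40) − 1/(230) = 0.02750, so d_i = 36.36 cm.
m = −d_i/d_o = -0.1581.
|h_i| = |m|·h_o = 0.1581 × 0.81 = 0.128 cm. The image is real, inverted and reduced, on the far side of the lens.

0.128 cm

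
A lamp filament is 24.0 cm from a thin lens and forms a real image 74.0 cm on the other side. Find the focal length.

f = 18.1 cm (converging)

Real image ⇒ d_i = +74.0 cm.
1/f = 1/d_o + 1/d_i = 1/(24.0) + 1/(74.0) = 0.05518, so f = 18.1 cm.
Since f is positive, the thin lens is converging.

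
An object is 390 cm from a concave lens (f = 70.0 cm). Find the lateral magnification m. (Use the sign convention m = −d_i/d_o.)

For a concave lens, f = -70.0 cm.
1/d_i = 1/f − 1/d_o = 1/(-70.00) − 1/(390) = -0.01685, so d_i = -59.35 cm.
m = −d_i/d_o = −(-59.35)/(390) = +0.152.
The image is virtual, upright and reduced, on the same side as the object.

m = +0.152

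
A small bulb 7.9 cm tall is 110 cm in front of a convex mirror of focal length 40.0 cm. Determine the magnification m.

For a convex mirror, f = -40.0 cm.
1/d_i = 1/f − 1/d_o = 1/(-40.00) − 1/(110) = -0.03409, so d_i = -29.33 cm.
m = −d_i/d_o = −(-29.33)/(110) = +0.267.
The image is virtual, upright and reduced, behind the mirror.

m = +0.267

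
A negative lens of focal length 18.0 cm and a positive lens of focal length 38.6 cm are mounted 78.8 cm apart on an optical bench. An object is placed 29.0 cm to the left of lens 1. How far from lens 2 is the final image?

67.6 cm

Lens 1 is diverging, so f₁ = −18.0 cm.
Lens 1: 1/d_i1 = 1/f₁ − 1/d_o1 = 1/(-18.0) − 1/(29.0) = -0.09004, so d_i1 = -11.11 cm.
The intermediate image is 11.11 cm to the left of lens 1 (virtual), which is 78.8 − (-11.11) = 89.91 cm to the left of lens 2, so d_o2 = +89.91 cm.
Lens 2: 1/d_i2 = 1/f₂ − 1/d_o2 = 1/(38.6) − 1/(89.91) = 0.01478, so d_i2 = 67.6 cm.
The final image is real, 67.6 cm to the right of lens 2 (overall magnification ≈ -0.29).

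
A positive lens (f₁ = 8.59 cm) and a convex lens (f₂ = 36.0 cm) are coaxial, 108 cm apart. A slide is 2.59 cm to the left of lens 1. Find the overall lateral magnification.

m = -0.681

Lens 1: 1/d_i1 = 1/(8.59) − 1/(2.59) = -0.2697, so d_i1 = -3.708 cm; m₁ = −d_i1/d_o1 = +1.432.
d_o2 = 108 − (-3.708) = 111.7 cm.
Lens 2: 1/d_i2 = 1/(36.0) − 1/(111.7) = 0.01883, so d_i2 = 53.12 cm; m₂ = −d_i2/d_o2 = -0.4756.
m = m₁·m₂ = (+1.432)(-0.4756) = -0.681.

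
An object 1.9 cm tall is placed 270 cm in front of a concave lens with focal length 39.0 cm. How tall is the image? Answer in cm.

0.240 cm

For a concave lens, f = -39.0 cm.
1/d_i = 1/f − 1/d_o = 1/(-39.00) − 1/(270) = -0.02934, so d_i = -34.08 cm.
m = −d_i/d_o = +0.1262.
|h_i| = |m|·h_o = 0.1262 × 1.9 = 0.240 cm. The image is virtual, upright and reduced, on the same side as the object.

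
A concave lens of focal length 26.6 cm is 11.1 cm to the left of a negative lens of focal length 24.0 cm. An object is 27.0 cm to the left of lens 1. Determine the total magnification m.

m = +0.246

f₁ = −26.6 cm (diverging).
Lens 1: 1/d_i1 = 1/(-26.6) − 1/(27.0) = -0.07463, so d_i1 = -13.40 cm; m₁ = −d_i1/d_o1 = +0.4963.
d_o2 = 11.1 − (-13.40) = 24.50 cm.
f₂ = −24.0 cm (diverging).
Lens 2: 1/d_i2 = 1/(-24.0) − 1/(24.50) = -0.08248, so d_i2 = -12.12 cm; m₂ = −d_i2/d_o2 = +0.4948.
m = m₁·m₂ = (+0.4963)(+0.4948) = +0.246.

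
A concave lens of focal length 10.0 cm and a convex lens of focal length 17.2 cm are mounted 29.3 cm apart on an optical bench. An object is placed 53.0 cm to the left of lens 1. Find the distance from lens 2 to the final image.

31.6 cm

Lens 1 is diverging, so f₁ = −10.0 cm.
Lens 1: 1/d_i1 = 1/f₁ − 1/d_o1 = 1/(-10.0) − 1/(53.0) = -0.1189, so d_i1 = -8.413 cm.
The intermediate image is 8.413 cm to the left of lens 1 (virtual), which is 29.3 − (-8.413) = 37.71 cm to the left of lens 2, so d_o2 = +37.71 cm.
Lens 2: 1/d_i2 = 1/f₂ − 1/d_o2 = 1/(17.2) − 1/(37.71) = 0.03162, so d_i2 = 31.6 cm.
The final image is real, 31.6 cm to the right of lens 2 (overall magnification ≈ -0.13).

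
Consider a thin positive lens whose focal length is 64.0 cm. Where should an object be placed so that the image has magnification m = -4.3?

m = −d_i/d_o ⇒ d_i = −m·d_o.
1/f = 1/d_o + 1/d_i = 1/d_o − 1/(m·d_o) = (1 − 1/m)/d_o, so d_o = f(1 − 1/m) = (64.00)(1 − 1/(-4.3)) = 78.9 cm.

78.9 cm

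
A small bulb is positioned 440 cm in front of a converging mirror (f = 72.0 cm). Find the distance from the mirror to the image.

86.1 cm

Mirror equation: 1/q = 1/f − 1/p = 1/(72.00) − 1/(440) = 0.01389 − 0.002273 = 0.01162, so q = 86.1 cm.
The image is real, inverted and reduced, in front of the mirror.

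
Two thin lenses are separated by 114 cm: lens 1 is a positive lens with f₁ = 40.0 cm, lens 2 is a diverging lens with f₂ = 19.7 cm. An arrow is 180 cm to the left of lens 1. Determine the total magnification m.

Lens 1: 1/d_i1 = 1/(40.0) − 1/(180) = 0.01944, so d_i1 = 51.43 cm; m₁ = −d_i1/d_o1 = -0.2857.
d_o2 = 114 − (51.43) = 62.57 cm.
f₂ = −19.7 cm (diverging).
Lens 2: 1/d_i2 = 1/(-19.7) − 1/(62.57) = -0.06674, so d_i2 = -14.98 cm; m₂ = −d_i2/d_o2 = +0.2395.
m = m₁·m₂ = (-0.2857)(+0.2395) = -0.0684.

m = -0.0684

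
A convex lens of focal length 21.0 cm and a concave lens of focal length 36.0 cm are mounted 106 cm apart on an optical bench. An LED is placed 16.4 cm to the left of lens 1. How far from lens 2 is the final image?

Lens 1: 1/d_i1 = 1/f₁ − 1/d_o1 = 1/(21.0) − 1/(16.4) = -0.01336, so d_i1 = -74.87 cm.
The intermediate image is 74.87 cm to the left of lens 1 (virtual), which is 106 − (-74.87) = 180.9 cm to the left of lens 2, so d_o2 = +180.9 cm.
Lens 2 is diverging, so f₂ = −36.0 cm.
Lens 2: 1/d_i2 = 1/f₂ − 1/d_o2 = 1/(-36.0) − 1/(180.9) = -0.03331, so d_i2 = -30.0 cm.
The final image is virtual, 30.0 cm to the left of lens 2 (overall magnification ≈ 0.76).

30.0 cm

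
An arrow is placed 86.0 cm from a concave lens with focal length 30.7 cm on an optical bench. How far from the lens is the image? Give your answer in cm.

22.6 cm

For a concave lens, f = -30.7 cm.
Lens equation: 1/q = 1/f − 1/p = 1/(-30.70) − 1/(86.0) = -0.03257 − 0.01163 = -0.04420, so q = -22.6 cm.
The image is virtual, upright and reduced, on the same side as the object.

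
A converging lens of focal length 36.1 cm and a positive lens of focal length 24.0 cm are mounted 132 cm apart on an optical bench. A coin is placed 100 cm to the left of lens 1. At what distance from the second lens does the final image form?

Lens 1: 1/d_i1 = 1/f₁ − 1/d_o1 = 1/(36.1) − 1/(100) = 0.01770, so d_i1 = 56.49 cm.
The intermediate image is 56.49 cm to the right of lens 1, which is 132 − (56.49) = 75.51 cm to the left of lens 2, so d_o2 = +75.51 cm.
Lens 2: 1/d_i2 = 1/f₂ − 1/d_o2 = 1/(24.0) − 1/(75.51) = 0.02842, so d_i2 = 35.2 cm.
The final image is real, 35.2 cm to the right of lens 2 (overall magnification ≈ 0.26).

35.2 cm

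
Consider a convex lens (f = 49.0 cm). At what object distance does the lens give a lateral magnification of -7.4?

m = −d_i/d_o ⇒ d_i = −m·d_o.
1/f = 1/d_o + 1/d_i = 1/d_o − 1/(m·d_o) = (1 − 1/m)/d_o, so d_o = f(1 − 1/m) = (49.00)(1 − 1/(-7.4)) = 55.6 cm.

55.6 cm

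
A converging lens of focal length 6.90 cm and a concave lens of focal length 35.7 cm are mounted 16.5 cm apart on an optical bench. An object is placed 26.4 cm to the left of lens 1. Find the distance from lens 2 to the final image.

Lens 1: 1/d_i1 = 1/f₁ − 1/d_o1 = 1/(6.90) − 1/(26.4) = 0.1070, so d_i1 = 9.342 cm.
The intermediate image is 9.342 cm to the right of lens 1, which is 16.5 − (9.342) = 7.158 cm to the left of lens 2, so d_o2 = +7.158 cm.
Lens 2 is diverging, so f₂ = −35.7 cm.
Lens 2: 1/d_i2 = 1/f₂ − 1/d_o2 = 1/(-35.7) − 1/(7.158) = -0.1677, so d_i2 = -5.96 cm.
The final image is virtual, 5.96 cm to the left of lens 2 (overall magnification ≈ -0.29).

5.96 cm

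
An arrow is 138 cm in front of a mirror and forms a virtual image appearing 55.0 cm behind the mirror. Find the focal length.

f = -91.4 cm (convex)

Virtual image ⇒ d_i = −55.0 cm.
1/f = 1/d_o + 1/d_i = 1/(138) + 1/(-55.0) = -0.01094, so f = -91.4 cm.
Since f is negative, the mirror is convex.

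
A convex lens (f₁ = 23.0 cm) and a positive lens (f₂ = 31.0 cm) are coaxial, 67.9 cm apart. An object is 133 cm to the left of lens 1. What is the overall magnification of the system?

m = +0.713

Lens 1: 1/d_i1 = 1/(23.0) − 1/(133) = 0.03596, so d_i1 = 27.81 cm; m₁ = −d_i1/d_o1 = -0.2091.
d_o2 = 67.9 − (27.81) = 40.09 cm.
Lens 2: 1/d_i2 = 1/(31.0) − 1/(40.09) = 0.007314, so d_i2 = 136.7 cm; m₂ = −d_i2/d_o2 = -3.410.
m = m₁·m₂ = (-0.2091)(-3.410) = +0.713.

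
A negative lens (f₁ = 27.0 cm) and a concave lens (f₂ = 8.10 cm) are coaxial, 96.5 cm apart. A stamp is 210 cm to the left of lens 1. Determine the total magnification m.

m = +0.00718

f₁ = −27.0 cm (diverging).
Lens 1: 1/d_i1 = 1/(-27.0) − 1/(210) = -0.04180, so d_i1 = -23.92 cm; m₁ = −d_i1/d_o1 = +0.1139.
d_o2 = 96.5 − (-23.92) = 120.4 cm.
f₂ = −8.10 cm (diverging).
Lens 2: 1/d_i2 = 1/(-8.10) − 1/(120.4) = -0.1318, so d_i2 = -7.589 cm; m₂ = −d_i2/d_o2 = +0.06304.
m = m₁·m₂ = (+0.1139)(+0.06304) = +0.00718.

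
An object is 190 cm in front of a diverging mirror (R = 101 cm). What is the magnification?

m = +0.210

f = R/2 = 101/2 = 50.50 cm; for a diverging mirror, f = -50.50 cm.
1/d_i = 1/f − 1/d_o = 1/(-50.50) − 1/(190) = -0.02507, so d_i = -39.90 cm.
m = −d_i/d_o = −(-39.90)/(190) = +0.210.
The image is virtual, upright and reduced, behind the mirror.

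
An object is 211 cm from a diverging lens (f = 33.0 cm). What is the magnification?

m = +0.135

For a diverging lens, f = -33.0 cm.
1/d_i = 1/f − 1/d_o = 1/(-33.00) − 1/(211) = -0.03504, so d_i = -28.54 cm.
m = −d_i/d_o = −(-28.54)/(211) = +0.135.
The image is virtual, upright and reduced, on the same side as the object.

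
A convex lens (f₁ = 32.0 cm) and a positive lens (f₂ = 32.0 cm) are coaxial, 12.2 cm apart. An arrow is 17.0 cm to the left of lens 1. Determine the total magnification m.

Lens 1: 1/d_i1 = 1/(32.0) − 1/(17.0) = -0.02757, so d_i1 = -36.27 cm; m₁ = −d_i1/d_o1 = +2.134.
d_o2 = 12.2 − (-36.27) = 48.47 cm.
Lens 2: 1/d_i2 = 1/(32.0) − 1/(48.47) = 0.01062, so d_i2 = 94.17 cm; m₂ = −d_i2/d_o2 = -1.943.
m = m₁·m₂ = (+2.134)(-1.943) = -4.15.

m = -4.15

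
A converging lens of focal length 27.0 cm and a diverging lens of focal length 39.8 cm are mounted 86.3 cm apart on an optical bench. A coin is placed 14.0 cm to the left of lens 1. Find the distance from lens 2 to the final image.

Lens 1: 1/d_i1 = 1/f₁ − 1/d_o1 = 1/(27.0) − 1/(14.0) = -0.03439, so d_i1 = -29.08 cm.
The intermediate image is 29.08 cm to the left of lens 1 (virtual), which is 86.3 − (-29.08) = 115.4 cm to the left of lens 2, so d_o2 = +115.4 cm.
Lens 2 is diverging, so f₂ = −39.8 cm.
Lens 2: 1/d_i2 = 1/f₂ − 1/d_o2 = 1/(-39.8) − 1/(115.4) = -0.03379, so d_i2 = -29.6 cm.
The final image is virtual, 29.6 cm to the left of lens 2 (overall magnification ≈ 0.53).

29.6 cm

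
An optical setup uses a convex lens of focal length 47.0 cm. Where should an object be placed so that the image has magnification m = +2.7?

29.6 cm

m = −d_i/d_o ⇒ d_i = −m·d_o.
1/f = 1/d_o + 1/d_i = 1/d_o − 1/(m·d_o) = (1 − 1/m)/d_o, so d_o = f(1 − 1/m) = (47.00)(1 − 1/(+2.7)) = 29.6 cm.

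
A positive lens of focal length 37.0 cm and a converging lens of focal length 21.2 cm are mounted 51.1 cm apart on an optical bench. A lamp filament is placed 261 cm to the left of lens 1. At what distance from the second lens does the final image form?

Lens 1: 1/d_i1 = 1/f₁ − 1/d_o1 = 1/(37.0) − 1/(261) = 0.02320, so d_i1 = 43.11 cm.
The intermediate image is 43.11 cm to the right of lens 1, which is 51.1 − (43.11) = 7.990 cm to the left of lens 2, so d_o2 = +7.990 cm.
Lens 2: 1/d_i2 = 1/f₂ − 1/d_o2 = 1/(21.2) − 1/(7.990) = -0.07799, so d_i2 = -12.8 cm.
The final image is virtual, 12.8 cm to the left of lens 2 (overall magnification ≈ -0.27).

12.8 cm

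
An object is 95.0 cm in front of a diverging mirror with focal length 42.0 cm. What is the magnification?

m = +0.307

For a diverging mirror, f = -42.0 cm.
1/d_i = 1/f − 1/d_o = 1/(-42.00) − 1/(95.0) = -0.03434, so d_i = -29.12 cm.
m = −d_i/d_o = −(-29.12)/(95.0) = +0.307.
The image is virtual, upright and reduced, behind the mirror.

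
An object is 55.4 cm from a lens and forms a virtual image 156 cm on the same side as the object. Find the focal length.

f = 85.9 cm (converging)

Virtual image ⇒ d_i = −156 cm.
1/f = 1/d_o + 1/d_i = 1/(55.4) + 1/(-156) = 0.01164, so f = 85.9 cm.
Since f is positive, the lens is converging.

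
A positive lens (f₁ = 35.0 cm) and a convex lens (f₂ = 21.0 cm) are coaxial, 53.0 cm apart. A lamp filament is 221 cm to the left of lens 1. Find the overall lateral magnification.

m = -0.412

Lens 1: 1/d_i1 = 1/(35.0) − 1/(221) = 0.02405, so d_i1 = 41.59 cm; m₁ = −d_i1/d_o1 = -0.1882.
d_o2 = 53.0 − (41.59) = 11.41 cm.
Lens 2: 1/d_i2 = 1/(21.0) − 1/(11.41) = -0.04002, so d_i2 = -24.99 cm; m₂ = −d_i2/d_o2 = +2.190.
m = m₁·m₂ = (-0.1882)(+2.190) = -0.412.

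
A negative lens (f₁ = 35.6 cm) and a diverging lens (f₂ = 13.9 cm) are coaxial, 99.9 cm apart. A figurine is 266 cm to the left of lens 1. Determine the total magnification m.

f₁ = −35.6 cm (diverging).
Lens 1: 1/d_i1 = 1/(-35.6) − 1/(266) = -0.03185, so d_i1 = -31.40 cm; m₁ = −d_i1/d_o1 = +0.1180.
d_o2 = 99.9 − (-31.40) = 131.3 cm.
f₂ = −13.9 cm (diverging).
Lens 2: 1/d_i2 = 1/(-13.9) − 1/(131.3) = -0.07956, so d_i2 = -12.57 cm; m₂ = −d_i2/d_o2 = +0.09573.
m = m₁·m₂ = (+0.1180)(+0.09573) = +0.0113.

m = +0.0113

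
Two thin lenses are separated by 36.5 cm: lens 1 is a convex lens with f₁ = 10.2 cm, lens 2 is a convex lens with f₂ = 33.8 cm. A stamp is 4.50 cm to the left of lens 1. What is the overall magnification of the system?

m = -5.63

Lens 1: 1/d_i1 = 1/(10.2) − 1/(4.50) = -0.1242, so d_i1 = -8.053 cm; m₁ = −d_i1/d_o1 = +1.790.
d_o2 = 36.5 − (-8.053) = 44.55 cm.
Lens 2: 1/d_i2 = 1/(33.8) − 1/(44.55) = 0.007139, so d_i2 = 140.1 cm; m₂ = −d_i2/d_o2 = -3.144.
m = m₁·m₂ = (+1.790)(-3.144) = -5.63.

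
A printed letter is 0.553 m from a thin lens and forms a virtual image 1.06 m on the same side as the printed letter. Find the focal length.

f = 1.16 m (converging)

Virtual image ⇒ d_i = −1.06 m.
1/f = 1/d_o + 1/d_i = 1/(0.553) + 1/(-1.06) = 0.8649, so f = 1.16 m.
Since f is positive, the thin lens is converging.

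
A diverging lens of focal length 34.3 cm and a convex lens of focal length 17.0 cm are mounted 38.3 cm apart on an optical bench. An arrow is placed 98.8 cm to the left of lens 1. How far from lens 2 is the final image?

23.2 cm

Lens 1 is diverging, so f₁ = −34.3 cm.
Lens 1: 1/d_i1 = 1/f₁ − 1/d_o1 = 1/(-34.3) − 1/(98.8) = -0.03928, so d_i1 = -25.46 cm.
The intermediate image is 25.46 cm to the left of lens 1 (virtual), which is 38.3 − (-25.46) = 63.76 cm to the left of lens 2, so d_o2 = +63.76 cm.
Lens 2: 1/d_i2 = 1/f₂ − 1/d_o2 = 1/(17.0) − 1/(63.76) = 0.04314, so d_i2 = 23.2 cm.
The final image is real, 23.2 cm to the right of lens 2 (overall magnification ≈ -0.094).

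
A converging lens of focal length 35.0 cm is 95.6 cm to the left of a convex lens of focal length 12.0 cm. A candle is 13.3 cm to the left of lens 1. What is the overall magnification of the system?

Lens 1: 1/d_i1 = 1/(35.0) − 1/(13.3) = -0.04662, so d_i1 = -21.45 cm; m₁ = −d_i1/d_o1 = +1.613.
d_o2 = 95.6 − (-21.45) = 117.0 cm.
Lens 2: 1/d_i2 = 1/(12.0) − 1/(117.0) = 0.07479, so d_i2 = 13.37 cm; m₂ = −d_i2/d_o2 = -0.1143.
m = m₁·m₂ = (+1.613)(-0.1143) = -0.184.

m = -0.184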